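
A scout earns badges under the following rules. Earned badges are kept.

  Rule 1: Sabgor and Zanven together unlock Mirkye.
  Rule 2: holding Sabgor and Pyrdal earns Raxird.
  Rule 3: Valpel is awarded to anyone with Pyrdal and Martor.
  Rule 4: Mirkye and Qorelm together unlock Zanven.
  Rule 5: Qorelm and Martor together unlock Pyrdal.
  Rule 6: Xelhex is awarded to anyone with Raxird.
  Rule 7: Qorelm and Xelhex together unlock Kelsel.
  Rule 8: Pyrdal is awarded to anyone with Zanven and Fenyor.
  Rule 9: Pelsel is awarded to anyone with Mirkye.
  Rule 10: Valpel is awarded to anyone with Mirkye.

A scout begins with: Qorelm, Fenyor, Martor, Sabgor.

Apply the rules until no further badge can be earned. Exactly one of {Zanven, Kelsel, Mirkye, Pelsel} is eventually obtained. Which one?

Kelsel

With Qorelm and Martor, Pyrdal is earned (Rule 5).
With Sabgor and Pyrdal, Raxird is earned (Rule 2).
With Raxird, Xelhex is earned (Rule 6).
With Qorelm and Xelhex, Kelsel is earned (Rule 7).
Zanven would need Mirkye and Qorelm (Rule 4), but Mirkye is never earned. Mirkye would need Sabgor and Zanven (Rule 1), but Zanven is never earned. Pelsel would need Mirkye (Rule 9), but Mirkye is never earned.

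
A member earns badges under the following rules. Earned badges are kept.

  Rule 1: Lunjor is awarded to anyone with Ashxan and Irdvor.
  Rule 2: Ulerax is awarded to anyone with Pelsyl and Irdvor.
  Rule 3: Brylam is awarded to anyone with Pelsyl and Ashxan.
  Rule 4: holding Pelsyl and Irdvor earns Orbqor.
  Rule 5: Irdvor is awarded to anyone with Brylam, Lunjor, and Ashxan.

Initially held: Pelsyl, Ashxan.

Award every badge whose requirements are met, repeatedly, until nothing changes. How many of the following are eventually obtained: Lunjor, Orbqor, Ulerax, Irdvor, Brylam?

1

With Pelsyl and Ashxan, Brylam is earned (Rule 3).
Lunjor would need Ashxan and Irdvor (Rule 1), but Irdvor is never earned.
Orbqor would need Pelsyl and Irdvor (Rule 4), but Irdvor is never earned.
Ulerax would need Pelsyl and Irdvor (Rule 2), but Irdvor is never earned.
Irdvor would need Brylam, Lunjor, and Ashxan (Rule 5), but Lunjor is never earned.
Brylam: reached.
Reached: Brylam — 1 of the 5.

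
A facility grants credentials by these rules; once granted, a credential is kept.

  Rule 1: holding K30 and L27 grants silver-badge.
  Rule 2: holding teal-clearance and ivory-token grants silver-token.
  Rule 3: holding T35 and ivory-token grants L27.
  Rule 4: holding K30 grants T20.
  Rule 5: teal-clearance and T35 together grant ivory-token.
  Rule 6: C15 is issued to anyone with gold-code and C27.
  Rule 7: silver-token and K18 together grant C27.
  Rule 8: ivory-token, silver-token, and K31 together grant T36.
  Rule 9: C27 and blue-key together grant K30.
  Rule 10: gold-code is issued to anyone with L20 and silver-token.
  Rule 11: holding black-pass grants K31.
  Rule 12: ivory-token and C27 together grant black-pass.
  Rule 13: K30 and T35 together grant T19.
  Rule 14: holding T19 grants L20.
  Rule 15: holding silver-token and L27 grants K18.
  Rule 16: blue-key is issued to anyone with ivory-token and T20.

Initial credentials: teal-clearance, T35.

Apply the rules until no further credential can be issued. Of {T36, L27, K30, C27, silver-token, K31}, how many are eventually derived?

Holding teal-clearance and T35 grants ivory-token (Rule 5).
Holding teal-clearance and ivory-token grants silver-token (Rule 2).
Holding T35 and ivory-token grants L27 (Rule 3).
Holding silver-token and L27 grants K18 (Rule 15).
Holding silver-token and K18 grants C27 (Rule 7).
Holding ivory-token and C27 grants black-pass (Rule 12).
Holding black-pass grants K31 (Rule 11).
Holding ivory-token, silver-token, and K31 grants T36 (Rule 8).
T36: reached.
L27: reached.
K30 would need C27 and blue-key (Rule 9), but blue-key is never granted.
C27: reached.
silver-token: reached.
K31: reached.
Reached: T36, L27, C27, silver-token, and K31 — 5 of the 6.

5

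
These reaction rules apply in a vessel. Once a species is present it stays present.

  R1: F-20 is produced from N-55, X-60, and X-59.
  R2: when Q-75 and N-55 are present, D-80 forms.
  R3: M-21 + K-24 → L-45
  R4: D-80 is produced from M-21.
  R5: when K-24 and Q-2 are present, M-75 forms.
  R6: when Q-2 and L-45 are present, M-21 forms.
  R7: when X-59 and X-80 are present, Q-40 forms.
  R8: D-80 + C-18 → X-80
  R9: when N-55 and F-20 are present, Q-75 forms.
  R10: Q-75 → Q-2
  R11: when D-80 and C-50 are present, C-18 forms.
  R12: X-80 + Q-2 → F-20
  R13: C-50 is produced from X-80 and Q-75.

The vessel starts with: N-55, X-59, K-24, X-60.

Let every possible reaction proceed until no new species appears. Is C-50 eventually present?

No

C-50 would need X-80 and Q-75 (R13), but X-80 never forms.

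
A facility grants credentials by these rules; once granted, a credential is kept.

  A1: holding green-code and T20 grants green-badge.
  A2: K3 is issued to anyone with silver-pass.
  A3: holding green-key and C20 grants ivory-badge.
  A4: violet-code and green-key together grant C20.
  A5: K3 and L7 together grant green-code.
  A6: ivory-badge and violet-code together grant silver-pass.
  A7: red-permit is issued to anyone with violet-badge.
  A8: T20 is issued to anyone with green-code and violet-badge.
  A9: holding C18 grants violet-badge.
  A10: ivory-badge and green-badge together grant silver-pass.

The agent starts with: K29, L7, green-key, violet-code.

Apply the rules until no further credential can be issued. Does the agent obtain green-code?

Holding violet-code and green-key grants C20 (A4).
Holding green-key and C20 grants ivory-badge (A3).
Holding ivory-badge and violet-code grants silver-pass (A6).
Holding silver-pass grants K3 (A2).
Holding K3 and L7 grants green-code (A5).

Yes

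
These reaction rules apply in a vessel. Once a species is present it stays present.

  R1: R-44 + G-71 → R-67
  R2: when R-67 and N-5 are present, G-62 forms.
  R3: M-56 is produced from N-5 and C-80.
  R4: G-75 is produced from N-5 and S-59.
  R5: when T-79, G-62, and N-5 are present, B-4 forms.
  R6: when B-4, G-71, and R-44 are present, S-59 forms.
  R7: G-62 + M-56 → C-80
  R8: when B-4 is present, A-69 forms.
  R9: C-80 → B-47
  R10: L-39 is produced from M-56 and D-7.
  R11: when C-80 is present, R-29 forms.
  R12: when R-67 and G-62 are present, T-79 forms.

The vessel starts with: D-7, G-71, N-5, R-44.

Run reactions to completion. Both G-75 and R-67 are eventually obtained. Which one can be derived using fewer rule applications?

R-67: R-44 and G-71 present → R-67 forms (R1). [1 rule application]
G-75: R-44 and G-71 present → R-67 forms (R1). R-67 and N-5 present → G-62 forms (R2). R-67 and G-62 present → T-79 forms (R12). T-79, G-62, and N-5 present → B-4 forms (R5). B-4, G-71, and R-44 present → S-59 forms (R6). N-5 and S-59 present → G-75 forms (R4). [6 rule applications]
R-67 needs fewer.

R-67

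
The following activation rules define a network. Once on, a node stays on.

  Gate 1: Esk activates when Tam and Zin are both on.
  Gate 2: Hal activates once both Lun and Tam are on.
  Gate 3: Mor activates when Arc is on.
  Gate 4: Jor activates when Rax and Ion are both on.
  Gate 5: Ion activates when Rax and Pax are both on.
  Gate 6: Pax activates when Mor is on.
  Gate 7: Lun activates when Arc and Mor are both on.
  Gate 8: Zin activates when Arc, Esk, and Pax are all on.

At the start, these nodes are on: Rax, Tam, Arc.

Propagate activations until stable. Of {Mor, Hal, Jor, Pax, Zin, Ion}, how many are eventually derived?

5

Arc is on, so Mor activates (Gate 3).
Gate 7: Arc and Mor on → Lun on.
Gate 6: Mor on → Pax on.
Gate 2: Lun and Tam on → Hal on.
Gate 5: Rax and Pax on → Ion on.
Rax and Ion are on, so Jor activates (Gate 4).
Mor: reached.
Hal: reached.
Jor: reached.
Pax: reached.
Zin would need Arc, Esk, and Pax (Gate 8), but Esk never turns on.
Ion: reached.
Reached: Mor, Hal, Jor, Pax, and Ion — 5 of the 6.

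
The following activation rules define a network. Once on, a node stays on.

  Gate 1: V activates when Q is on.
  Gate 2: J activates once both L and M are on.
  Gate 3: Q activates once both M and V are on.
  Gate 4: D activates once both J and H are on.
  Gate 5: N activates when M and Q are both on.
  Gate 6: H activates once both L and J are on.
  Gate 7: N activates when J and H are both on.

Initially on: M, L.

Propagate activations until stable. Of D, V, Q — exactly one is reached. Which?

L and M are on, so J activates (Gate 2).
Gate 6: L and J on → H on.
Gate 4: J and H on → D on.
Q would need M and V (Gate 3), but V never turns on. V would need Q (Gate 1), but Q never turns on.

D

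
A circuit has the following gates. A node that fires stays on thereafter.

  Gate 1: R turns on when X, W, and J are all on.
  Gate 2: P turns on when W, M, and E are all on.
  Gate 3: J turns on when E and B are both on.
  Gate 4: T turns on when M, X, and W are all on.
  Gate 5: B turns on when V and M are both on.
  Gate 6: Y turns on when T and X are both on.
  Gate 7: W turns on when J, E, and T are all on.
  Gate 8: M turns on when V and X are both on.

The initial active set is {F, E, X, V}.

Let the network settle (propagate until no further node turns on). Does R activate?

No

R would need X, W, and J (Gate 1), but W never turns on.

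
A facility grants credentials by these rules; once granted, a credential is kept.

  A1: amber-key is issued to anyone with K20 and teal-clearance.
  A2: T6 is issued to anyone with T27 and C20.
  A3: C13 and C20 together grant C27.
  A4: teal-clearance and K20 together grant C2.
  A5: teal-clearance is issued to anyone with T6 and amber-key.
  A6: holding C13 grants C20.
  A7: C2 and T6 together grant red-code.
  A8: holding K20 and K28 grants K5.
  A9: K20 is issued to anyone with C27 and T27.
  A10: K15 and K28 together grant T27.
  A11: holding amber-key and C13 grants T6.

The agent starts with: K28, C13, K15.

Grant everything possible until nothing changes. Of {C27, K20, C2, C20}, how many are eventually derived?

3

Holding C13 grants C20 (A6).
Holding K15 and K28 grants T27 (A10).
Holding C13 and C20 grants C27 (A3).
Holding C27 and T27 grants K20 (A9).
C27: reached.
K20: reached.
C2 would need teal-clearance and K20 (A4), but teal-clearance is never granted.
C20: reached.
Reached: C27, K20, and C20 — 3 of the 4.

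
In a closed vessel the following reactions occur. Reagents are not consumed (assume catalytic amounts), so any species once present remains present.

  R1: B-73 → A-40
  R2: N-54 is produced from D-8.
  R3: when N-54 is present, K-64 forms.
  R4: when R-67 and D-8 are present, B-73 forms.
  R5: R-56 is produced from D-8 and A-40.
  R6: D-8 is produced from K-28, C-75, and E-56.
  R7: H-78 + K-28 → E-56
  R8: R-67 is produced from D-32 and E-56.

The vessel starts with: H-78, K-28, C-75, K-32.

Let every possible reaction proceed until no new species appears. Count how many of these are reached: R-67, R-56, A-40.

0

R-67 would need D-32 and E-56 (R8), but D-32 never forms.
R-56 would need D-8 and A-40 (R5), but A-40 never forms.
A-40 would need B-73 (R1), but B-73 never forms.
None of the 3 are reached.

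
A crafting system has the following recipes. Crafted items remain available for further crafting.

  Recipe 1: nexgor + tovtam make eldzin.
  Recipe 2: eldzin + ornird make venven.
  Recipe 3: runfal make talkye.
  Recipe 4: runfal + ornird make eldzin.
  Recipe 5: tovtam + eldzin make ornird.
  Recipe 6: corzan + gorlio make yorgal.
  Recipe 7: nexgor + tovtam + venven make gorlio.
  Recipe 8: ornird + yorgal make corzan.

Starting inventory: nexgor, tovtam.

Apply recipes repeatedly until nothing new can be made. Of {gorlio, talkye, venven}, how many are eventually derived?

nexgor + tovtam → eldzin (Recipe 1).
Using Recipe 5, tovtam and eldzin make ornird.
Using Recipe 2, eldzin and ornird make venven.
nexgor + tovtam + venven → gorlio (Recipe 7).
gorlio: reached.
talkye would need runfal (Recipe 3), but runfal is never obtained.
venven: reached.
Reached: gorlio and venven — 2 of the 3.

2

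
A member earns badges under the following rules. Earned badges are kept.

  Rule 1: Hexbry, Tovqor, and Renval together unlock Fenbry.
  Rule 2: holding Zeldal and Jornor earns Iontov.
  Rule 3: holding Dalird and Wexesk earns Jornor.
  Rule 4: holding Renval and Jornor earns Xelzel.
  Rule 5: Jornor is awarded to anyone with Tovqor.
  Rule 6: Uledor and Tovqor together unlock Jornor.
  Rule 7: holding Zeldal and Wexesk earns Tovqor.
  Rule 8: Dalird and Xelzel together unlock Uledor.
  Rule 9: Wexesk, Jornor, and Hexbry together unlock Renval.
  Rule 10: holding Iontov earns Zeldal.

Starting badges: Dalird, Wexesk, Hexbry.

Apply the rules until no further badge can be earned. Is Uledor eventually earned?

Yes

With Dalird and Wexesk, Jornor is earned (Rule 3).
With Wexesk, Jornor, and Hexbry, Renval is earned (Rule 9).
With Renval and Jornor, Xelzel is earned (Rule 4).
With Dalird and Xelzel, Uledor is earned (Rule 8).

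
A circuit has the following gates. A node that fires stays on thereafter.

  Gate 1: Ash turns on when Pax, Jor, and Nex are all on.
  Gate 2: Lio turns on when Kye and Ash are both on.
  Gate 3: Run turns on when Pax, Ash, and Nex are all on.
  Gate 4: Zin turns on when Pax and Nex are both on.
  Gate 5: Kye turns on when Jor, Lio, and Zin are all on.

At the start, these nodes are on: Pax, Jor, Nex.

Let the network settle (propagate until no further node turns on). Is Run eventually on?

Pax, Jor, and Nex are on, so Ash turns on (Gate 1).
Gate 3: Pax, Ash, and Nex on → Run on.

Yes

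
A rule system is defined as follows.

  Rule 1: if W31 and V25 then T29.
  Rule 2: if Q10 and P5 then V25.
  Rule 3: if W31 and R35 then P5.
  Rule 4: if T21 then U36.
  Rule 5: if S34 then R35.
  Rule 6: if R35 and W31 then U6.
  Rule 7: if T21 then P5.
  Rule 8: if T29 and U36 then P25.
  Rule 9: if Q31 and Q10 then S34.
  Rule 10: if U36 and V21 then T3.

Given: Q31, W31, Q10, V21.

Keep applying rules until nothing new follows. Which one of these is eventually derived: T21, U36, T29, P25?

T29

From Q31 and Q10, Rule 9 gives S34.
S34 holds, so R35 follows (Rule 5).
From W31 and R35, Rule 3 gives P5.
From Q10 and P5, Rule 2 gives V25.
From W31 and V25, Rule 1 gives T29.
No rule produces T21, and it is not given. P25 would need T29 and U36 (Rule 8), but U36 is never established. U36 would need T21 (Rule 4), but T21 is never established.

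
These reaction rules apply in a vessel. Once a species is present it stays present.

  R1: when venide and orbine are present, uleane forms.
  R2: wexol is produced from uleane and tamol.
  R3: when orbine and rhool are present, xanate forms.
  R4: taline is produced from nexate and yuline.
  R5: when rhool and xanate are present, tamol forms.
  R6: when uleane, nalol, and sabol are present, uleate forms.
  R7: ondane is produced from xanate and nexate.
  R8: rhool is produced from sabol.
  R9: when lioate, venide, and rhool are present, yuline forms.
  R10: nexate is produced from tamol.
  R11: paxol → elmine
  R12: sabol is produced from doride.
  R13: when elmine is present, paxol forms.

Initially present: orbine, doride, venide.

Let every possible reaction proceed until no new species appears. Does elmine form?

No

elmine would need paxol (R11), but paxol never forms.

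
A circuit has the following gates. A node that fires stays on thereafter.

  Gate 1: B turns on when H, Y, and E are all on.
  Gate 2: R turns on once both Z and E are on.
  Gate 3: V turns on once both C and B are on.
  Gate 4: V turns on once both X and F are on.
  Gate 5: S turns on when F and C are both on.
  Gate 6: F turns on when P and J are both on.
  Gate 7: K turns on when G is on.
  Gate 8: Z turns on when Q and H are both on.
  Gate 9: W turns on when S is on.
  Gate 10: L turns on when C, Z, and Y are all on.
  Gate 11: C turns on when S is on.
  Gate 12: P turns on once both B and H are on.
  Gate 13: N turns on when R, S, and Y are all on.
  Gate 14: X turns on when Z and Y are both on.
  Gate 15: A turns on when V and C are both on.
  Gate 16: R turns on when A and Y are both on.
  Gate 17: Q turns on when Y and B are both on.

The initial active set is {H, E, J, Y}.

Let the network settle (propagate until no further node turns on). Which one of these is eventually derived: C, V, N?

V

H, Y, and E are on, so B turns on (Gate 1).
B and H are on, so P turns on (Gate 12).
Y and B are on, so Q turns on (Gate 17).
Q and H are on, so Z turns on (Gate 8).
P and J are on, so F turns on (Gate 6).
Z and Y are on, so X turns on (Gate 14).
X and F are on, so V turns on (Gate 4).
N would need R, S, and Y (Gate 13), but S never turns on. C would need S (Gate 11), but S never turns on.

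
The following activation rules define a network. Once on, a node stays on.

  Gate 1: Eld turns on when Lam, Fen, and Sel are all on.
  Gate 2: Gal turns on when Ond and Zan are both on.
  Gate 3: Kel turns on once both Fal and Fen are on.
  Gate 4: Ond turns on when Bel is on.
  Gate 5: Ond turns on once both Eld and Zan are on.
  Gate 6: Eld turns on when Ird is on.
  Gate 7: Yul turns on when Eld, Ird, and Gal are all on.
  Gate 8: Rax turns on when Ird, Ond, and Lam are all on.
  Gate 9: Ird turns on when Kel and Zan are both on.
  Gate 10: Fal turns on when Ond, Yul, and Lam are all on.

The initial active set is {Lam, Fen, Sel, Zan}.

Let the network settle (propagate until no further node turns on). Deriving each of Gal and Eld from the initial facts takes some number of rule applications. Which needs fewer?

Eld: Gate 1: Lam, Fen, and Sel on → Eld on. [1 rule application]
Gal: Gate 1: Lam, Fen, and Sel on → Eld on. Eld and Zan are on, so Ond turns on (Gate 5). Ond and Zan are on, so Gal turns on (Gate 2). [3 rule applications]
Eld needs fewer.

Eld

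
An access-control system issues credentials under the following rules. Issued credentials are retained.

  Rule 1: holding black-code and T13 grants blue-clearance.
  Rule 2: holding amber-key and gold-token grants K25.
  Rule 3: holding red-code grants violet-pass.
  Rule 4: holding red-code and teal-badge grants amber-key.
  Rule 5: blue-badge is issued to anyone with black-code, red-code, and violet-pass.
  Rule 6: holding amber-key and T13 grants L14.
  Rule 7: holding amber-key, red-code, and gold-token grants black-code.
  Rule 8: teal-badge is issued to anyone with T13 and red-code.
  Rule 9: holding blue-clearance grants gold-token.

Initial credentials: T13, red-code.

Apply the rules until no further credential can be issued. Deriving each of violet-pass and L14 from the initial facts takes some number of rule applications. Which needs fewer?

violet-pass

violet-pass: Holding red-code grants violet-pass (Rule 3). [1 rule application]
L14: Holding T13 and red-code grants teal-badge (Rule 8). Holding red-code and teal-badge grants amber-key (Rule 4). Holding amber-key and T13 grants L14 (Rule 6). [3 rule applications]
violet-pass needs fewer.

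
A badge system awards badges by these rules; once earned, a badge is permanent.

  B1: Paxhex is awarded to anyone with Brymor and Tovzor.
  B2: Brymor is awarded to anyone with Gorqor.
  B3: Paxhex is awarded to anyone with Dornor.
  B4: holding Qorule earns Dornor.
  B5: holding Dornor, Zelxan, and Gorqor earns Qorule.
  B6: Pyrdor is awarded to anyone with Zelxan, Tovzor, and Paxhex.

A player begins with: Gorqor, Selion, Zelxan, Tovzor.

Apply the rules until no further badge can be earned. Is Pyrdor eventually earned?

With Gorqor, Brymor is earned (B2).
With Brymor and Tovzor, Paxhex is earned (B1).
With Zelxan, Tovzor, and Paxhex, Pyrdor is earned (B6).

Yes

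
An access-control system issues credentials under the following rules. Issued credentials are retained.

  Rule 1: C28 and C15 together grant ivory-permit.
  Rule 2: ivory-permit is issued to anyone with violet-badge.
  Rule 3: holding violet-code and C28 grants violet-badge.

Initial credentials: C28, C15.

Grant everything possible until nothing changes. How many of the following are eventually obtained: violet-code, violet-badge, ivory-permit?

Holding C28 and C15 grants ivory-permit (Rule 1).
No rule produces violet-code, and it is not given.
violet-badge would need violet-code and C28 (Rule 3), but violet-code is never granted.
ivory-permit: reached.
Reached: ivory-permit — 1 of the 3.

1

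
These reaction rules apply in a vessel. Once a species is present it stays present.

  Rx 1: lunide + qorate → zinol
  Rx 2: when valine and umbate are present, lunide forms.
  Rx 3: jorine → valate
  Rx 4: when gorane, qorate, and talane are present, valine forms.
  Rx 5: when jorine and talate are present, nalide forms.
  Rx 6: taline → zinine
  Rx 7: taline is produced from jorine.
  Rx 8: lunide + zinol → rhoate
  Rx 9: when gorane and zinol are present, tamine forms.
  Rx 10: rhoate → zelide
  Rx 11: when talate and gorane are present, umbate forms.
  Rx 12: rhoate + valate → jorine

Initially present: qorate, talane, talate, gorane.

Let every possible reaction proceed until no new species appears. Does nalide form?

No

nalide would need jorine and talate (Rx 5), but jorine never forms.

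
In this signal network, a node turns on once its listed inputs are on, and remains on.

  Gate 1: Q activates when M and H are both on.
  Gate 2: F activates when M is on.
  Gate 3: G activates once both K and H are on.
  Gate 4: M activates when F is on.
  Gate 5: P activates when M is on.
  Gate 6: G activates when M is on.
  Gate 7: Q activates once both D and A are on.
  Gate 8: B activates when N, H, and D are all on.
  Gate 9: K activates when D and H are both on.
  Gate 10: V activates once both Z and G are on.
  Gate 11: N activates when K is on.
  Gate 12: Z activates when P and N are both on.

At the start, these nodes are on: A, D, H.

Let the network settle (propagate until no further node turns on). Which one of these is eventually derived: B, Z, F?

D and H are on, so K activates (Gate 9).
Gate 11: K on → N on.
N, H, and D are on, so B activates (Gate 8).
F would need M (Gate 2), but M never turns on. Z would need P and N (Gate 12), but P never turns on.

B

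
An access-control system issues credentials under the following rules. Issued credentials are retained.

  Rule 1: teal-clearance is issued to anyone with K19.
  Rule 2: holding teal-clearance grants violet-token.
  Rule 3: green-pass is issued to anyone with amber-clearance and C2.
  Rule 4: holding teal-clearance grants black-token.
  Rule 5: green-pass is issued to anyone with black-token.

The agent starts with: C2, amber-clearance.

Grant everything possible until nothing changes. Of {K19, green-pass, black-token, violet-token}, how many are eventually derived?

Holding amber-clearance and C2 grants green-pass (Rule 3).
No rule produces K19, and it is not given.
green-pass: reached.
black-token would need teal-clearance (Rule 4), but teal-clearance is never granted.
violet-token would need teal-clearance (Rule 2), but teal-clearance is never granted.
Reached: green-pass — 1 of the 4.

1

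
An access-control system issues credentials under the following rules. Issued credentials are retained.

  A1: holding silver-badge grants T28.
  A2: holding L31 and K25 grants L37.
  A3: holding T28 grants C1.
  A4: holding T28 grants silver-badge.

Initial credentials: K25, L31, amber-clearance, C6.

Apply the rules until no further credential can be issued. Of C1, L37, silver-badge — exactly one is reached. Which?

L37

Holding L31 and K25 grants L37 (A2).
silver-badge would need T28 (A4), but T28 is never granted. C1 would need T28 (A3), but T28 is never granted.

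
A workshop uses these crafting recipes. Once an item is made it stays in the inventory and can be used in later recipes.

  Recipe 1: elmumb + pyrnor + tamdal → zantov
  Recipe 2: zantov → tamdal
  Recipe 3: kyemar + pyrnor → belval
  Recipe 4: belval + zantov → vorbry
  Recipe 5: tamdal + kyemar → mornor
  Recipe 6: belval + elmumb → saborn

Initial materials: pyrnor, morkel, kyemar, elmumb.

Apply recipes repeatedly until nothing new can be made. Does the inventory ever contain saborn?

Using Recipe 3, kyemar and pyrnor make belval.
belval + elmumb → saborn (Recipe 6).

Yes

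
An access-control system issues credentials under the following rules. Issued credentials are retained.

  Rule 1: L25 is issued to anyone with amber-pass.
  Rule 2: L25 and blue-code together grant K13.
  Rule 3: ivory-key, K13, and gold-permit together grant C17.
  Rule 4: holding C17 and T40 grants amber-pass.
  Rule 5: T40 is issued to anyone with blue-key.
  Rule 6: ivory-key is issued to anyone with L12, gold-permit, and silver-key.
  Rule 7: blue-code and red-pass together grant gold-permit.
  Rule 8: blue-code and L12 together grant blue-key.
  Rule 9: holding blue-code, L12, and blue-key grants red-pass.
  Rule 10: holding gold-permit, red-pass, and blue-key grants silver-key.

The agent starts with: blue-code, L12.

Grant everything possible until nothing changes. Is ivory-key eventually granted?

Holding blue-code and L12 grants blue-key (Rule 8).
Holding blue-code, L12, and blue-key grants red-pass (Rule 9).
Holding blue-code and red-pass grants gold-permit (Rule 7).
Holding gold-permit, red-pass, and blue-key grants silver-key (Rule 10).
Holding L12, gold-permit, and silver-key grants ivory-key (Rule 6).

Yes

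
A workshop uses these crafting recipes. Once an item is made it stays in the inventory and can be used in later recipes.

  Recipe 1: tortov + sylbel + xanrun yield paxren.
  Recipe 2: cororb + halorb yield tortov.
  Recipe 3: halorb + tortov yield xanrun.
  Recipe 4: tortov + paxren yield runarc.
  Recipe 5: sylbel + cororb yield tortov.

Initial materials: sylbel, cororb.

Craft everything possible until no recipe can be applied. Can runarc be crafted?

runarc would need tortov and paxren (Recipe 4), but paxren is never obtained.

No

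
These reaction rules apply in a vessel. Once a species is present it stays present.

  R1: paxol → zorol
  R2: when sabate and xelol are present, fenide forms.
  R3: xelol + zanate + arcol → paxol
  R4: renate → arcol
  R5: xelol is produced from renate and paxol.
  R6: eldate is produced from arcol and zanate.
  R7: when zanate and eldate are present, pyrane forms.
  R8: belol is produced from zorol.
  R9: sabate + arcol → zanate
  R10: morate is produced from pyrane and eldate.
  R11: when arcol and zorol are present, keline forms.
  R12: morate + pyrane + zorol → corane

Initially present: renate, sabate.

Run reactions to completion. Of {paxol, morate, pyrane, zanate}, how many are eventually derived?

3

renate present → arcol forms (R4).
sabate and arcol present → zanate forms (R9).
arcol and zanate present → eldate forms (R6).
zanate and eldate present → pyrane forms (R7).
pyrane and eldate present → morate forms (R10).
paxol would need xelol, zanate, and arcol (R3), but xelol never forms.
morate: reached.
pyrane: reached.
zanate: reached.
Reached: morate, pyrane, and zanate — 3 of the 4.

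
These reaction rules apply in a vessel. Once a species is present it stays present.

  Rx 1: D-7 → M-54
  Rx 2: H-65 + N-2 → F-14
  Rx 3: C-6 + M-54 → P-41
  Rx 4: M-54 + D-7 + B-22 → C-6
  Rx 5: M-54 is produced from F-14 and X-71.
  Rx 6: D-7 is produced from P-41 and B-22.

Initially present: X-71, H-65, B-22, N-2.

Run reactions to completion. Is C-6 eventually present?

C-6 would need M-54, D-7, and B-22 (Rx 4), but D-7 never forms.

No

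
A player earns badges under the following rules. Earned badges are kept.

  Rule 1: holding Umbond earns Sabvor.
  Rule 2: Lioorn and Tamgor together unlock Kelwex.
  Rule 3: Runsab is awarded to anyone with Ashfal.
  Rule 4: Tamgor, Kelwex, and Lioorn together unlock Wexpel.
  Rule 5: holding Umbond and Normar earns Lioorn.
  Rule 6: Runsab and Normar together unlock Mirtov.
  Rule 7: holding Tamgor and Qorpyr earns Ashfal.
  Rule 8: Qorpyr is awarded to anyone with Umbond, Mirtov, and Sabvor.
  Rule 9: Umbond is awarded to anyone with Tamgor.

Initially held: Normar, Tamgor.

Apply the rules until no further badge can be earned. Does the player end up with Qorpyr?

Qorpyr would need Umbond, Mirtov, and Sabvor (Rule 8), but Mirtov is never earned.

No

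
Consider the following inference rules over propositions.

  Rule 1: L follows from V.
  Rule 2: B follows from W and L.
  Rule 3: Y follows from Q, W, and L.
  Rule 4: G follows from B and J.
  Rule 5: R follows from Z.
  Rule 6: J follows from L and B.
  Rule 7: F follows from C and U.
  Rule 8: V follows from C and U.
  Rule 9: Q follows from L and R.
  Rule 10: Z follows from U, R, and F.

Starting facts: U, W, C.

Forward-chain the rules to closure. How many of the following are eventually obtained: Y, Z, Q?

0

Y would need Q, W, and L (Rule 3), but Q is never established.
Z would need U, R, and F (Rule 10), but R is never established.
Q would need L and R (Rule 9), but R is never established.
None of the 3 are reached.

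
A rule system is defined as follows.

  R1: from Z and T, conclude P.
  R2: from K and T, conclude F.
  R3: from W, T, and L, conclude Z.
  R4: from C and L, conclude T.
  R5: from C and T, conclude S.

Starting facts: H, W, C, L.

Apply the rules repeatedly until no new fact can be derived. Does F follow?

F would need K and T (R2), but K is never established.

No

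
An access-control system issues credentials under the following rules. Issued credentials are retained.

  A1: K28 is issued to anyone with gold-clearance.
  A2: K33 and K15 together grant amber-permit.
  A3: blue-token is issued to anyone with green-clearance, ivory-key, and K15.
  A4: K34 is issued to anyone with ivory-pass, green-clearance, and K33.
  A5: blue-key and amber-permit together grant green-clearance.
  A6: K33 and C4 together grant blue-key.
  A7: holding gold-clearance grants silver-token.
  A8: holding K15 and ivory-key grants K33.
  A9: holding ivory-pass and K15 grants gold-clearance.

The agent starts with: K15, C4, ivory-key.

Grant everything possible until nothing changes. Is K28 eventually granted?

K28 would need gold-clearance (A1), but gold-clearance is never granted.

No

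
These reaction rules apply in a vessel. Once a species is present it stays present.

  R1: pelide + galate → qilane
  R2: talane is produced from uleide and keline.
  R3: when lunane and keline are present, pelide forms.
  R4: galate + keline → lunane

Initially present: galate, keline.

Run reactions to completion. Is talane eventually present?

No

talane would need uleide and keline (R2), but uleide never forms.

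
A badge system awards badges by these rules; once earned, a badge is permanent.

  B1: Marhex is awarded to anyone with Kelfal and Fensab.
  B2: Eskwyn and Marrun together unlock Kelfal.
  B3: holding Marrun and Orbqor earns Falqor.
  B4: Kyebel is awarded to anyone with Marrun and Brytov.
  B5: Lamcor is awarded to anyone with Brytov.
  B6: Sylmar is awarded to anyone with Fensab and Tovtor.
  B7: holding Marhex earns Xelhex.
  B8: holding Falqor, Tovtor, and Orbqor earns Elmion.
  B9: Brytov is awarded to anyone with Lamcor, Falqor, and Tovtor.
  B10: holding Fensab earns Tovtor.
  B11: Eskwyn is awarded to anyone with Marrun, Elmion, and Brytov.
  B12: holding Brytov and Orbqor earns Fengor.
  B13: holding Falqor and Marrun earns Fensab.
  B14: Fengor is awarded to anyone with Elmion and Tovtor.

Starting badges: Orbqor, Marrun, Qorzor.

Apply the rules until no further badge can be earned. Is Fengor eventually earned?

With Marrun and Orbqor, Falqor is earned (B3).
With Falqor and Marrun, Fensab is earned (B13).
With Fensab, Tovtor is earned (B10).
With Falqor, Tovtor, and Orbqor, Elmion is earned (B8).
With Elmion and Tovtor, Fengor is earned (B14).

Yes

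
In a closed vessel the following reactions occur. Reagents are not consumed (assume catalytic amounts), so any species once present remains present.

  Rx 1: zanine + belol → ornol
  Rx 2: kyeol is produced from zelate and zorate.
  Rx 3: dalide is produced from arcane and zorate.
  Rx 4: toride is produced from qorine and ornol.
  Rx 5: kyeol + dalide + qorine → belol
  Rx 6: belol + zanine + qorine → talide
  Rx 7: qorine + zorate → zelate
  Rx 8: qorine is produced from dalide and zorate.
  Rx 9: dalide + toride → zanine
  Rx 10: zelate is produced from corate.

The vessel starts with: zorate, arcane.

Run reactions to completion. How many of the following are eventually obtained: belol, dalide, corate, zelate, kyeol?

4

arcane and zorate present → dalide forms (Rx 3).
dalide and zorate present → qorine forms (Rx 8).
qorine and zorate present → zelate forms (Rx 7).
zelate and zorate present → kyeol forms (Rx 2).
kyeol, dalide, and qorine present → belol forms (Rx 5).
belol: reached.
dalide: reached.
No rule produces corate, and it is not given.
zelate: reached.
kyeol: reached.
Reached: belol, dalide, zelate, and kyeol — 4 of the 5.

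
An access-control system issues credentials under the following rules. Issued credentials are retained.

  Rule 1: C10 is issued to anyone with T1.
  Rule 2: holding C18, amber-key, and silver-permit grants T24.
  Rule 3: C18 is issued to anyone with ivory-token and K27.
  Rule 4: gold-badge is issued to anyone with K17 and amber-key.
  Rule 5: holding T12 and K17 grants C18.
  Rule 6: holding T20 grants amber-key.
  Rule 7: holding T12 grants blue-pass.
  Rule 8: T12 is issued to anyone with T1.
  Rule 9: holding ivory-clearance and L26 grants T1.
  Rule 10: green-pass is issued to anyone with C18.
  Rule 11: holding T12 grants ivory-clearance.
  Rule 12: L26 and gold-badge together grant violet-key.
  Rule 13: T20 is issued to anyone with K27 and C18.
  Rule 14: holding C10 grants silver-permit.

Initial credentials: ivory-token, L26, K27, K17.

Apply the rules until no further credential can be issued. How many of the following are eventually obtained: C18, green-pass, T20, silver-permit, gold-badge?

Holding ivory-token and K27 grants C18 (Rule 3).
Holding C18 grants green-pass (Rule 10).
Holding K27 and C18 grants T20 (Rule 13).
Holding T20 grants amber-key (Rule 6).
Holding K17 and amber-key grants gold-badge (Rule 4).
C18: reached.
green-pass: reached.
T20: reached.
silver-permit would need C10 (Rule 14), but C10 is never granted.
gold-badge: reached.
Reached: C18, green-pass, T20, and gold-badge — 4 of the 5.

4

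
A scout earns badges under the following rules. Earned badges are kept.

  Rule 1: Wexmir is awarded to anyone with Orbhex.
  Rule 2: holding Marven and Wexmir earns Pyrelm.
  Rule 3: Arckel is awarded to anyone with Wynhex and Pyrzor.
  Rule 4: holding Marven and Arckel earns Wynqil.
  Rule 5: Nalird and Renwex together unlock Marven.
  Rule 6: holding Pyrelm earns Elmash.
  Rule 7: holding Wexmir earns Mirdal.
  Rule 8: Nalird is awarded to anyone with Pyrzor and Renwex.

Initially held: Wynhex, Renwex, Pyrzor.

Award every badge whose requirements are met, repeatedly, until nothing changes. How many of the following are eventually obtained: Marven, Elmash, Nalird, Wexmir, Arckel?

With Pyrzor and Renwex, Nalird is earned (Rule 8).
With Wynhex and Pyrzor, Arckel is earned (Rule 3).
With Nalird and Renwex, Marven is earned (Rule 5).
Marven: reached.
Elmash would need Pyrelm (Rule 6), but Pyrelm is never earned.
Nalird: reached.
Wexmir would need Orbhex (Rule 1), but Orbhex is never earned.
Arckel: reached.
Reached: Marven, Nalird, and Arckel — 3 of the 5.

3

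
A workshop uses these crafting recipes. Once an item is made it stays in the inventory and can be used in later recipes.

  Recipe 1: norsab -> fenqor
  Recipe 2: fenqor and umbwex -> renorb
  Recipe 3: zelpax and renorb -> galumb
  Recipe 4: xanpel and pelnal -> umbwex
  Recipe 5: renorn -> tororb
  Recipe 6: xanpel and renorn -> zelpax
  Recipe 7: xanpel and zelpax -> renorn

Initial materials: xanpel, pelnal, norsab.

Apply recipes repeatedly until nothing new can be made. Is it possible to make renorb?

Using Recipe 1, norsab makes fenqor.
xanpel and pelnal -> umbwex (Recipe 4).
Using Recipe 2, fenqor and umbwex make renorb.

Yes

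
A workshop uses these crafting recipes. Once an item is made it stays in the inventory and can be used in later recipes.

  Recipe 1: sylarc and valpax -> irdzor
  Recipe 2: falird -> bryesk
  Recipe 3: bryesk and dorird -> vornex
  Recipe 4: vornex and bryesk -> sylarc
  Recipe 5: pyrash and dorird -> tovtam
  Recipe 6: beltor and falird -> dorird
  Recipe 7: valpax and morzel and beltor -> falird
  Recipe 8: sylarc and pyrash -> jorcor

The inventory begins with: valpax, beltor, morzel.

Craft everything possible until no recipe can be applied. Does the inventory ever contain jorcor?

No

jorcor would need sylarc and pyrash (Recipe 8), but pyrash is never obtained.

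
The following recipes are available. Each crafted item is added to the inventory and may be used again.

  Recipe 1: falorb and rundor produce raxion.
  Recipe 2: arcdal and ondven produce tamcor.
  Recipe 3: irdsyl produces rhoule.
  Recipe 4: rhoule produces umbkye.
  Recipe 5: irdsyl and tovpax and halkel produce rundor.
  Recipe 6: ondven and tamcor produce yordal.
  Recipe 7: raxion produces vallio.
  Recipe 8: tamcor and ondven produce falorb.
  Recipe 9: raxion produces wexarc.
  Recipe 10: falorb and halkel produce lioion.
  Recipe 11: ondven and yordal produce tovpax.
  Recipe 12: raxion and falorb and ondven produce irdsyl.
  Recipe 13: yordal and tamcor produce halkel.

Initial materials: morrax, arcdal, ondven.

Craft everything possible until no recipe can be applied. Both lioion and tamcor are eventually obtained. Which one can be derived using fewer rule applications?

tamcor: Using Recipe 2, arcdal and ondven make tamcor. [1 rule application]
lioion: arcdal and ondven → tamcor (Recipe 2). ondven and tamcor → yordal (Recipe 6). tamcor and ondven → falorb (Recipe 8). yordal and tamcor → halkel (Recipe 13). Using Recipe 10, falorb and halkel make lioion. [5 rule applications]
tamcor needs fewer.

tamcor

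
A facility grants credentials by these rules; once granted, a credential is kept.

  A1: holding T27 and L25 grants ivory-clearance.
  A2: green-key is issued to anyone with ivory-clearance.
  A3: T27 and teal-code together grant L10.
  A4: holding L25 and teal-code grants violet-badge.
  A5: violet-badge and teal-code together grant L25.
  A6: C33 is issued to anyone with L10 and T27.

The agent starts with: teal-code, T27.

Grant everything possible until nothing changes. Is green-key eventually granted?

green-key would need ivory-clearance (A2), but ivory-clearance is never granted.

No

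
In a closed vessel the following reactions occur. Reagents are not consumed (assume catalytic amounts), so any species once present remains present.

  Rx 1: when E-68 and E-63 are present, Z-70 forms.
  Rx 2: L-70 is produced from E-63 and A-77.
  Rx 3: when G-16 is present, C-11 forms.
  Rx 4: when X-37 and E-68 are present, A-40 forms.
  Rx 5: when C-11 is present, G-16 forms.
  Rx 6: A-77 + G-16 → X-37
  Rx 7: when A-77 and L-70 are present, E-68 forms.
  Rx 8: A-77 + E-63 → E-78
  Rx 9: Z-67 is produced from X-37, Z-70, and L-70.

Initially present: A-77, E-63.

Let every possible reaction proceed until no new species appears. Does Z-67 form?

Z-67 would need X-37, Z-70, and L-70 (Rx 9), but X-37 never forms.

No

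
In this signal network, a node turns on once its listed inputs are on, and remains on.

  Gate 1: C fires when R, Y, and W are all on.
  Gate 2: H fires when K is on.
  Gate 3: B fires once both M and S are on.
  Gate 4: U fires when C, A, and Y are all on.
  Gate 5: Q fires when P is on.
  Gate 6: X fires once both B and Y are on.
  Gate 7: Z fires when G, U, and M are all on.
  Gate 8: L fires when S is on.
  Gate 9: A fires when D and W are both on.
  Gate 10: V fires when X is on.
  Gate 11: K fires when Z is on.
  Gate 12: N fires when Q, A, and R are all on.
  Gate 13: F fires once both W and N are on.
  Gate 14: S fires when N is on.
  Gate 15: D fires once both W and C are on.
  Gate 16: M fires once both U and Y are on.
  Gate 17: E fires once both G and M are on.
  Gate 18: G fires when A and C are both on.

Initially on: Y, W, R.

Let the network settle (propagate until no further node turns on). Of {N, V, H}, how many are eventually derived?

1

R, Y, and W are on, so C fires (Gate 1).
W and C are on, so D fires (Gate 15).
D and W are on, so A fires (Gate 9).
A and C are on, so G fires (Gate 18).
C, A, and Y are on, so U fires (Gate 4).
Gate 16: U and Y on → M on.
G, U, and M are on, so Z fires (Gate 7).
Z is on, so K fires (Gate 11).
K is on, so H fires (Gate 2).
N would need Q, A, and R (Gate 12), but Q never turns on.
V would need X (Gate 10), but X never turns on.
H: reached.
Reached: H — 1 of the 3.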